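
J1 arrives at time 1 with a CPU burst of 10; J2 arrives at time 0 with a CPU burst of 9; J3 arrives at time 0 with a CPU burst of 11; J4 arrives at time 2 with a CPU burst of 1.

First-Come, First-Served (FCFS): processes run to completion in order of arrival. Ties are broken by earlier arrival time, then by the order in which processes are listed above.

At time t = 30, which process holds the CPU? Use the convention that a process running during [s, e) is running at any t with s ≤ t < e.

J4

Timeline: | J2 0-9 | J3 9-20 | J1 20-30 | J4 30-31 |
Completion: J1=30  J2=9  J3=20  J4=31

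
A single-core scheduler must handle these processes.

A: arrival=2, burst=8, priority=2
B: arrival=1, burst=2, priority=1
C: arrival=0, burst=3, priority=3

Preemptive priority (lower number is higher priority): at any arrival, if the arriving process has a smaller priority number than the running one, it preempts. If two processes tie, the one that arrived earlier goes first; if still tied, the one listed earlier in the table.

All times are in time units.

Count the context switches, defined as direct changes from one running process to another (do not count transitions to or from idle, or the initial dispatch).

Timeline: | C 0-1 | B 1-3 | A 3-11 | C 11-13 |
Completion: A=11  B=3  C=13

3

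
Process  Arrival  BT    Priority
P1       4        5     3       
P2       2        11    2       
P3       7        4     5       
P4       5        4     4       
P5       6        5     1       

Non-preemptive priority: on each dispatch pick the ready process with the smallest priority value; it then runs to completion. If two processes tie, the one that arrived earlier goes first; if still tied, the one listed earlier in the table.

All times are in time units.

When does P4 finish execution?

27

Schedule: | idle 0-2 | P2 2-13 | P5 13-18 | P1 18-23 | P4 23-27 | P3 27-31 |
Completion: P1=23  P2=13  P3=31  P4=27  P5=18
Turnaround (C−A): P1=19  P2=11  P3=24  P4=22  P5=12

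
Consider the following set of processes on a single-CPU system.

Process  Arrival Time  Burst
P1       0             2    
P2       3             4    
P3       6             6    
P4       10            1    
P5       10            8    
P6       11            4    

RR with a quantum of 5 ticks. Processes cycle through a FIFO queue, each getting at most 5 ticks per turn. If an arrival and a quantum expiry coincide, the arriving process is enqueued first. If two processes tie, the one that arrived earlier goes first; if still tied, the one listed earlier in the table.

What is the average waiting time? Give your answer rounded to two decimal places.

Timeline: | P1 0-2 | idle 2-3 | P2 3-7 | P3 7-12 | P4 12-13 | P5 13-18 | P6 18-22 | P3 22-23 | P5 23-26 |
Completion: P1=2  P2=7  P3=23  P4=13  P5=26  P6=22
Turnaround (C−A): P1=2  P2=4  P3=17  P4=3  P5=16  P6=11
Waiting times: P1=0, P2=0, P3=11, P4=2, P5=8, P6=7
Average waiting = (0+0+11+2+8+7) / 6 = 28/6 = 4.67

4.67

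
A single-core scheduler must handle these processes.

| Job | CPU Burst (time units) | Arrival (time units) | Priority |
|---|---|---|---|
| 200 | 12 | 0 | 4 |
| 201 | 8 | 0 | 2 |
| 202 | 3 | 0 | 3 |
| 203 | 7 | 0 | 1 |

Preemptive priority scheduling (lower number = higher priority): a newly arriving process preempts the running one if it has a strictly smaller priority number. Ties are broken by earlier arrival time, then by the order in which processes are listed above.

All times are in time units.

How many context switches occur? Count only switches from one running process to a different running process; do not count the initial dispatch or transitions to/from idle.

3

Gantt: | 203 0-7 | 201 7-15 | 202 15-18 | 200 18-30 |
Completion: 200=30  201=15  202=18  203=7
Turnaround (C−A): 200=30  201=15  202=18  203=7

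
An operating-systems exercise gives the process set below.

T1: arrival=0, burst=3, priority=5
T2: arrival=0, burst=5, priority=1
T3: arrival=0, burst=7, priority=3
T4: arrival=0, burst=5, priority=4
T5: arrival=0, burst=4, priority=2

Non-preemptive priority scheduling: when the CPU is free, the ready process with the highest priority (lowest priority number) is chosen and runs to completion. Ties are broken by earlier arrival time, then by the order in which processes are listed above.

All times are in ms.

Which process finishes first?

Schedule: | T2 0-5 | T5 5-9 | T3 9-16 | T4 16-21 | T1 21-24 |
Completion: T1=24  T2=5  T3=16  T4=21  T5=9
Turnaround (C−A): T1=24  T2=5  T3=16  T4=21  T5=9
Finish order: T2 → T5 → T3 → T4 → T1

T2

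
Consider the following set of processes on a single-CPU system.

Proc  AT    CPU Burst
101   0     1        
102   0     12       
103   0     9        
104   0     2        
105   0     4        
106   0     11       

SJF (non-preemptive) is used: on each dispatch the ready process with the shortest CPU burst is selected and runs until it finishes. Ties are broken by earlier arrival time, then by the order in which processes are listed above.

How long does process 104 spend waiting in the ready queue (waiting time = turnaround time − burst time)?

Gantt: | 101 0-1 | 104 1-3 | 105 3-7 | 103 7-16 | 106 16-27 | 102 27-39 |
Completion: 101=1  102=39  103=16  104=3  105=7  106=27
Turnaround (C−A): 101=1  102=39  103=16  104=3  105=7  106=27
Waiting(104) = turnaround − burst = 3 − 2 = 1

1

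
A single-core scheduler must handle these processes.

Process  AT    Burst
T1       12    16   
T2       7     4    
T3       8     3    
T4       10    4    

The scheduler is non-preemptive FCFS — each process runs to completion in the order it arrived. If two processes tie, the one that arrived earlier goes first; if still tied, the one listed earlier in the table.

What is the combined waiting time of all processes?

Timeline: | idle 0-7 | T2 7-11 | T3 11-14 | T4 14-18 | T1 18-34 |
Completion: T1=34  T2=11  T3=14  T4=18
Turnaround (C−A): T1=22  T2=4  T3=6  T4=8
Waiting = turnaround − burst: T1=6, T2=0, T3=3, T4=4
Total waiting = 6 + 0 + 3 + 4 = 13

13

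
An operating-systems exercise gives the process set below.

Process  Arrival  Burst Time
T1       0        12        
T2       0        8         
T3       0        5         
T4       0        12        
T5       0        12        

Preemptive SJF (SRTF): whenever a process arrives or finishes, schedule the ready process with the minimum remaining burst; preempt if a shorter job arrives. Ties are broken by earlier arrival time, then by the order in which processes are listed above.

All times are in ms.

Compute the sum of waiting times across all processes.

Gantt: | T3 0-5 | T2 5-13 | T1 13-25 | T4 25-37 | T5 37-49 |
Completion: T1=25  T2=13  T3=5  T4=37  T5=49
Turnaround (C−A): T1=25  T2=13  T3=5  T4=37  T5=49
Waiting = turnaround − burst: T1=13, T2=5, T3=0, T4=25, T5=37
Total waiting = 13 + 5 + 0 + 25 + 37 = 80

80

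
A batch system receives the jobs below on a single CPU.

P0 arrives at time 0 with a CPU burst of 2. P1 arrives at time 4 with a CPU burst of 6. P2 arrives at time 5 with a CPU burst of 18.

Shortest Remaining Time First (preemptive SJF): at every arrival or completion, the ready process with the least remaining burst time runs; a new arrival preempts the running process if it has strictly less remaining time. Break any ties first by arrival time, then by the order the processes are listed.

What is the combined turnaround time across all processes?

Schedule: | P0 0-2 | idle 2-4 | P1 4-10 | P2 10-28 |
Completion: P0=2  P1=10  P2=28
Turnaround (C−A): P0=2  P1=6  P2=23
Turnaround = completion − arrival: P0=2, P1=6, P2=23
Total turnaround = 2 + 6 + 23 = 31

31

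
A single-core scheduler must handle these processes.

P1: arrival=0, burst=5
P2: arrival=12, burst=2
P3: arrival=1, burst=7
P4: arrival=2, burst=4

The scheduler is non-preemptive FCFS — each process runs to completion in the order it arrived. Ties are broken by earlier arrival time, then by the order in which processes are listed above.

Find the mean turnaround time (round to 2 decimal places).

Schedule: | P1 0-5 | P3 5-12 | P4 12-16 | P2 16-18 |
Completion: P1=5  P2=18  P3=12  P4=16
Turnaround (C−A): P1=5  P2=6  P3=11  P4=14
Turnaround times: P1=5, P2=6, P3=11, P4=14
Average turnaround = (5+6+11+14) / 4 = 36/4 = 9.00

9.00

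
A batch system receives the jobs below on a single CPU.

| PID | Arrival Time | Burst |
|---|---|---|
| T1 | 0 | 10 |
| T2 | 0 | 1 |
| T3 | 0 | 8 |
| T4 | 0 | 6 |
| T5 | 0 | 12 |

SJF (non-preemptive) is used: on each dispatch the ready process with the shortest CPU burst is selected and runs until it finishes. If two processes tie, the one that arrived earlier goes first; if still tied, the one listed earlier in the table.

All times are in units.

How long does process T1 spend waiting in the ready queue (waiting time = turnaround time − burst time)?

Gantt: | T2 0-1 | T4 1-7 | T3 7-15 | T1 15-25 | T5 25-37 |
Completion: T1=25  T2=1  T3=15  T4=7  T5=37
Turnaround (C−A): T1=25  T2=1  T3=15  T4=7  T5=37
Waiting(T1) = turnaround − burst = 25 − 10 = 15

15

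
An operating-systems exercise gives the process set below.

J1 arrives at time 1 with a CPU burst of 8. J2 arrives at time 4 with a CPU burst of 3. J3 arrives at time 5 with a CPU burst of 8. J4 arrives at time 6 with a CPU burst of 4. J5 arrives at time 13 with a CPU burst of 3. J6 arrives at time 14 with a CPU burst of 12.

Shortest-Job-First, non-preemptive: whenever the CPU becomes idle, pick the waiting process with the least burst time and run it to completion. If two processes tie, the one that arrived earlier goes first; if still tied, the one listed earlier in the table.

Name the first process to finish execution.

J1

Gantt: | idle 0-1 | J1 1-9 | J2 9-12 | J4 12-16 | J5 16-19 | J3 19-27 | J6 27-39 |
Completion: J1=9  J2=12  J3=27  J4=16  J5=19  J6=39
Turnaround (C−A): J1=8  J2=8  J3=22  J4=10  J5=6  J6=25
Finish order: J1 → J2 → J4 → J5 → J3 → J6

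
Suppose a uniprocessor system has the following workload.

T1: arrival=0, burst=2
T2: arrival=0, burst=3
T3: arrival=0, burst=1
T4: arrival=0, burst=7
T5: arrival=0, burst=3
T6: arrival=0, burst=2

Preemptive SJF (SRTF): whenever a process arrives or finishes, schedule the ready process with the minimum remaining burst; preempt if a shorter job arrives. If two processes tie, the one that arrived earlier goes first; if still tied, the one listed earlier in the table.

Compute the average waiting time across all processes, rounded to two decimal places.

Schedule: | T3 0-1 | T1 1-3 | T6 3-5 | T2 5-8 | T5 8-11 | T4 11-18 |
Completion: T1=3  T2=8  T3=1  T4=18  T5=11  T6=5
Turnaround (C−A): T1=3  T2=8  T3=1  T4=18  T5=11  T6=5
Waiting times: T1=1, T2=5, T3=0, T4=11, T5=8, T6=3
Average waiting = (1+5+0+11+8+3) / 6 = 28/6 = 4.67

4.67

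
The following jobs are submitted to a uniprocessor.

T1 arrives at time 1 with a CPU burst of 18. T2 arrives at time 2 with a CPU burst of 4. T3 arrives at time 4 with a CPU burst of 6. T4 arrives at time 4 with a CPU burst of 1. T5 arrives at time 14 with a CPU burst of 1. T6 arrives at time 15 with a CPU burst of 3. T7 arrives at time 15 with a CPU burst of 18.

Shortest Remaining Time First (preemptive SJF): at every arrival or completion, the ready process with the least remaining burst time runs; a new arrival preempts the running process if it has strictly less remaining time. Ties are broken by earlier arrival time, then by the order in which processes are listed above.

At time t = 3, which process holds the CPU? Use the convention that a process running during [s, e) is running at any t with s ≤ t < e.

T2

Timeline: | idle 0-1 | T1 1-2 | T2 2-4 | T4 4-5 | T2 5-7 | T3 7-13 | T1 13-14 | T5 14-15 | T6 15-18 | T1 18-34 | T7 34-52 |
Completion: T1=34  T2=7  T3=13  T4=5  T5=15  T6=18  T7=52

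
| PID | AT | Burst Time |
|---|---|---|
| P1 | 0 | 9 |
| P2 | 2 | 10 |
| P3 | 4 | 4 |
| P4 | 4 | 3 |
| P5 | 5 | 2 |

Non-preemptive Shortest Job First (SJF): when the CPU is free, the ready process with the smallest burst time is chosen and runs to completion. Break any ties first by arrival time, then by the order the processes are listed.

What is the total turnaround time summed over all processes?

Timeline: | P1 0-9 | P5 9-11 | P4 11-14 | P3 14-18 | P2 18-28 |
Completion: P1=9  P2=28  P3=18  P4=14  P5=11
Turnaround = completion − arrival: P1=9, P2=26, P3=14, P4=10, P5=6
Total turnaround = 9 + 26 + 14 + 10 + 6 = 65

65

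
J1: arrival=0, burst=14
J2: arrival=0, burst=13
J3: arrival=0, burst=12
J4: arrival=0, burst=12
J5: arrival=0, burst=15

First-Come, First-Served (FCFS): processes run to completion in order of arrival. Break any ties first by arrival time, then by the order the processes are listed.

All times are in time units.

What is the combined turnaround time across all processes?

197

Gantt: | J1 0-14 | J2 14-27 | J3 27-39 | J4 39-51 | J5 51-66 |
Completion: J1=14  J2=27  J3=39  J4=51  J5=66
Turnaround (C−A): J1=14  J2=27  J3=39  J4=51  J5=66
Turnaround = completion − arrival: J1=14, J2=27, J3=39, J4=51, J5=66
Total turnaround = 14 + 27 + 39 + 51 + 66 = 197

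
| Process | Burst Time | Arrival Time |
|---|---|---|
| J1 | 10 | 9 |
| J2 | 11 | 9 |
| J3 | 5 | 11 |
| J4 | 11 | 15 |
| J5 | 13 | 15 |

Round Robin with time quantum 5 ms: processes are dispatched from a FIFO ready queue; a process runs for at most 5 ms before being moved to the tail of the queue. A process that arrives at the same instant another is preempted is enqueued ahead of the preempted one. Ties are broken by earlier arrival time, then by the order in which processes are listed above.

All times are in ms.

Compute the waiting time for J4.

Timeline: | idle 0-9 | J1 9-14 | J2 14-19 | J3 19-24 | J1 24-29 | J4 29-34 | J5 34-39 | J2 39-44 | J4 44-49 | J5 49-54 | J2 54-55 | J4 55-56 | J5 56-59 |
Completion: J1=29  J2=55  J3=24  J4=56  J5=59
Turnaround (C−A): J1=20  J2=46  J3=13  J4=41  J5=44
Waiting(J4) = turnaround − burst = 41 − 11 = 30

30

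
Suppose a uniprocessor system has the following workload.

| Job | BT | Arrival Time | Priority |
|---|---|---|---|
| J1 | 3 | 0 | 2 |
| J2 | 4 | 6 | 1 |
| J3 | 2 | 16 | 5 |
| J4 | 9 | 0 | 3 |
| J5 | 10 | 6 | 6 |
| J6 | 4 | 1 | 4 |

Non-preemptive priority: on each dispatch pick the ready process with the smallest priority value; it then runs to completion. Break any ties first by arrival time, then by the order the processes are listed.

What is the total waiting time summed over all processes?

Gantt: | J1 0-3 | J4 3-12 | J2 12-16 | J6 16-20 | J3 20-22 | J5 22-32 |
Completion: J1=3  J2=16  J3=22  J4=12  J5=32  J6=20
Turnaround (C−A): J1=3  J2=10  J3=6  J4=12  J5=26  J6=19
Waiting = turnaround − burst: J1=0, J2=6, J3=4, J4=3, J5=16, J6=15
Total waiting = 0 + 6 + 4 + 3 + 16 + 15 = 44

44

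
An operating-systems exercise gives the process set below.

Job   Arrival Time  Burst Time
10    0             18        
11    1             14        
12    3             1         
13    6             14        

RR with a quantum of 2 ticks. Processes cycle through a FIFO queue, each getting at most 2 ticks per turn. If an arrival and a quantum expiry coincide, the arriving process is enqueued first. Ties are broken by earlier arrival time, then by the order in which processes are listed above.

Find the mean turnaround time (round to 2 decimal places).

Timeline: | 10 0-2 | 11 2-4 | 10 4-6 | 12 6-7 | 11 7-9 | 13 9-11 | 10 11-13 | 11 13-15 | 13 15-17 | 10 17-19 | 11 19-21 | 13 21-23 | 10 23-25 | 11 25-27 | 13 27-29 | 10 29-31 | 11 31-33 | 13 33-35 | 10 35-37 | 11 37-39 | 13 39-41 | 10 41-43 | 13 43-45 | 10 45-47 |
Completion: 10=47  11=39  12=7  13=45
Turnaround times: 10=47, 11=38, 12=4, 13=39
Average turnaround = (47+38+4+39) / 4 = 128/4 = 32.00

32.00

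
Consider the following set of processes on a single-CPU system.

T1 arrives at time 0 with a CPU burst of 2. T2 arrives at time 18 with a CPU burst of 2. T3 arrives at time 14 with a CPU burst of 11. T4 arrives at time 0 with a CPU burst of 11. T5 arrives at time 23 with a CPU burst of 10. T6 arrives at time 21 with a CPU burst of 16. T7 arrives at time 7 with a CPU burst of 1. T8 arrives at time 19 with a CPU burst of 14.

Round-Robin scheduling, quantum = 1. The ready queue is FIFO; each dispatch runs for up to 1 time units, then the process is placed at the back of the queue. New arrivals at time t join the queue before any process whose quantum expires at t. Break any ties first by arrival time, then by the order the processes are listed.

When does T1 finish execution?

3

Schedule: | T1 0-1 | T4 1-2 | T1 2-3 | T4 3-7 | T7 7-8 | T4 8-14 | T3 14-18 | T2 18-19 | T3 19-20 | T8 20-21 | T2 21-22 | T3 22-23 | T6 23-24 | T8 24-25 | T5 25-26 | T3 26-27 | T6 27-28 | T8 28-29 | T5 29-30 | T3 30-31 | T6 31-32 | T8 32-33 | T5 33-34 | T3 34-35 | T6 35-36 | T8 36-37 | T5 37-38 | T3 38-39 | T6 39-40 | T8 40-41 | T5 41-42 | T3 42-43 | T6 43-44 | T8 44-45 | T5 45-46 | T6 46-47 | T8 47-48 | T5 48-49 | T6 49-50 | T8 50-51 | T5 51-52 | T6 52-53 | T8 53-54 | T5 54-55 | T6 55-56 | T8 56-57 | T5 57-58 | T6 58-59 | T8 59-60 | T6 60-61 | T8 61-62 | T6 62-63 | T8 63-64 | T6 64-67 |
Completion: T1=3  T2=22  T3=43  T4=14  T5=58  T6=67  T7=8  T8=64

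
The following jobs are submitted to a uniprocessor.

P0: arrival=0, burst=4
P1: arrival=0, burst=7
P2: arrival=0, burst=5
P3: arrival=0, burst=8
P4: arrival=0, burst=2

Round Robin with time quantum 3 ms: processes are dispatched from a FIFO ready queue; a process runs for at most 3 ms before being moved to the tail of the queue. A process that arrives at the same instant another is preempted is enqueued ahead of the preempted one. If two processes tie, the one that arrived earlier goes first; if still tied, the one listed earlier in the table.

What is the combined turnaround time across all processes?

99

Schedule: | P0 0-3 | P1 3-6 | P2 6-9 | P3 9-12 | P4 12-14 | P0 14-15 | P1 15-18 | P2 18-20 | P3 20-23 | P1 23-24 | P3 24-26 |
Completion: P0=15  P1=24  P2=20  P3=26  P4=14
Turnaround (C−A): P0=15  P1=24  P2=20  P3=26  P4=14
Turnaround = completion − arrival: P0=15, P1=24, P2=20, P3=26, P4=14
Total turnaround = 15 + 24 + 20 + 26 + 14 = 99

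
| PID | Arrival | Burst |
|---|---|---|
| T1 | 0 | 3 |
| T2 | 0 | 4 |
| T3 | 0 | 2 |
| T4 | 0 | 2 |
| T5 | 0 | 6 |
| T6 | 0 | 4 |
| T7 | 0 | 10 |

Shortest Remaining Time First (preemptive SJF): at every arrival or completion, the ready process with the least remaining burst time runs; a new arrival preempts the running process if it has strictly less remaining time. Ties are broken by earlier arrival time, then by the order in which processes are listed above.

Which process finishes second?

T4

Schedule: | T3 0-2 | T4 2-4 | T1 4-7 | T2 7-11 | T6 11-15 | T5 15-21 | T7 21-31 |
Completion: T1=7  T2=11  T3=2  T4=4  T5=21  T6=15  T7=31
Finish order: T3 → T4 → T1 → T2 → T6 → T5 → T7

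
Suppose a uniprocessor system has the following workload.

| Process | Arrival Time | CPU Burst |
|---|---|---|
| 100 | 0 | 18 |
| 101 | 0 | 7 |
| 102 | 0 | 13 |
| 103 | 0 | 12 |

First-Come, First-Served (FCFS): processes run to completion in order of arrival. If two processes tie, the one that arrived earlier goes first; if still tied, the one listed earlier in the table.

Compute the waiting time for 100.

Timeline: | 100 0-18 | 101 18-25 | 102 25-38 | 103 38-50 |
Completion: 100=18  101=25  102=38  103=50
Waiting(100) = turnaround − burst = 18 − 18 = 0

0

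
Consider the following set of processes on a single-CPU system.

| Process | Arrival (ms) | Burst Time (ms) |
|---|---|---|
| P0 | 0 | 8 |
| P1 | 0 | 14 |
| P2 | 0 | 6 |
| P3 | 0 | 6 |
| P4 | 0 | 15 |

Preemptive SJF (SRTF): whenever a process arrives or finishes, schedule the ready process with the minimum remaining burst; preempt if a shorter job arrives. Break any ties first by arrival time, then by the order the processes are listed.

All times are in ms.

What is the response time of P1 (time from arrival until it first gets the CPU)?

Timeline: | P2 0-6 | P3 6-12 | P0 12-20 | P1 20-34 | P4 34-49 |
Completion: P0=20  P1=34  P2=6  P3=12  P4=49
Response(P1) = first start − arrival = 20 − 0 = 20

20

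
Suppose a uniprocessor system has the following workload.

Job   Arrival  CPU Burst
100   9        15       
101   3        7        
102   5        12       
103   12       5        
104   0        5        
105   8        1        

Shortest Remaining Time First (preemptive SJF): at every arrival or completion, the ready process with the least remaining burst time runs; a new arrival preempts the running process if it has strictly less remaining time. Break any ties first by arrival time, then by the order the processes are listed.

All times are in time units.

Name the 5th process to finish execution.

102

Schedule: | 104 0-5 | 101 5-8 | 105 8-9 | 101 9-13 | 103 13-18 | 102 18-30 | 100 30-45 |
Completion: 100=45  101=13  102=30  103=18  104=5  105=9
Turnaround (C−A): 100=36  101=10  102=25  103=6  104=5  105=1
Finish order: 104 → 105 → 101 → 103 → 102 → 100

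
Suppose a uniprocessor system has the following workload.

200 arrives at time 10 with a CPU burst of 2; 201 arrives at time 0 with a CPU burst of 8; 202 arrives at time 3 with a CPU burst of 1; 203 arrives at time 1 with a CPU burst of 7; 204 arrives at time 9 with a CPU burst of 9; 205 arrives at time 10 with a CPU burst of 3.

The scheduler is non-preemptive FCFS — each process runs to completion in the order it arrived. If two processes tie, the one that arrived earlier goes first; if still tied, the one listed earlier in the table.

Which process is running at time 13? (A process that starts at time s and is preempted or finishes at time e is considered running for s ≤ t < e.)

Gantt: | 201 0-8 | 203 8-15 | 202 15-16 | 204 16-25 | 200 25-27 | 205 27-30 |
Completion: 200=27  201=8  202=16  203=15  204=25  205=30
Turnaround (C−A): 200=17  201=8  202=13  203=14  204=16  205=20

203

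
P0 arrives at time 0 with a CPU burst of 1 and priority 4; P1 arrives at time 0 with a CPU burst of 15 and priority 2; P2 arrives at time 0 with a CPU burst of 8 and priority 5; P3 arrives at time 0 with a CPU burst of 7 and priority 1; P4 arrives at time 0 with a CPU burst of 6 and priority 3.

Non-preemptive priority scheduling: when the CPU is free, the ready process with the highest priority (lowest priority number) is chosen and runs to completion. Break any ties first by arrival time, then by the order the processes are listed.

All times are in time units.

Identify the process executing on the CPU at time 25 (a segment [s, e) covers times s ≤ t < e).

P4

Timeline: | P3 0-7 | P1 7-22 | P4 22-28 | P0 28-29 | P2 29-37 |
Completion: P0=29  P1=22  P2=37  P3=7  P4=28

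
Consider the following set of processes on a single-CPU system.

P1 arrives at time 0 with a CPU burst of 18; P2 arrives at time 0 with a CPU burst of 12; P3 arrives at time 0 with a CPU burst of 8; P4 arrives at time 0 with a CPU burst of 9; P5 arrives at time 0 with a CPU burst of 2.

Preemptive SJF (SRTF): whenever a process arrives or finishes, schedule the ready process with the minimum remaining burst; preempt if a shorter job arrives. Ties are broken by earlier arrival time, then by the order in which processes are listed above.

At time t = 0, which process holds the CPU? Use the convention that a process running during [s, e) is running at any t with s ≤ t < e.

P5

Timeline: | P5 0-2 | P3 2-10 | P4 10-19 | P2 19-31 | P1 31-49 |
Completion: P1=49  P2=31  P3=10  P4=19  P5=2
Turnaround (C−A): P1=49  P2=31  P3=10  P4=19  P5=2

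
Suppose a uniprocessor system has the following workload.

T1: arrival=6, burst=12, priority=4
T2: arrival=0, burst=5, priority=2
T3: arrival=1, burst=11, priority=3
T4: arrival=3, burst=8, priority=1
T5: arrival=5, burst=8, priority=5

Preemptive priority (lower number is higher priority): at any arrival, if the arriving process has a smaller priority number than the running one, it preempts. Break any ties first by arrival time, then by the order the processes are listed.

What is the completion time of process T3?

Timeline: | T2 0-3 | T4 3-11 | T2 11-13 | T3 13-24 | T1 24-36 | T5 36-44 |
Completion: T1=36  T2=13  T3=24  T4=11  T5=44
Turnaround (C−A): T1=30  T2=13  T3=23  T4=8  T5=39

24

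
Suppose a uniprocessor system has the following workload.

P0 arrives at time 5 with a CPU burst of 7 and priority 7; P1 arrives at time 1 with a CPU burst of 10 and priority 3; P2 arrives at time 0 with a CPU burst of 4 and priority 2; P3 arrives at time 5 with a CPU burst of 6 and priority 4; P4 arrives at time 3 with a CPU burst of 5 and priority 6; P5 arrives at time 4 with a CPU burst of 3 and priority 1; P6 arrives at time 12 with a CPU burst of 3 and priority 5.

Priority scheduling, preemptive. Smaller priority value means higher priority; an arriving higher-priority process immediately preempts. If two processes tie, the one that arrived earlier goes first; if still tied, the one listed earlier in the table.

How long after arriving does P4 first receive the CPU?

23

Timeline: | P2 0-4 | P5 4-7 | P1 7-17 | P3 17-23 | P6 23-26 | P4 26-31 | P0 31-38 |
Completion: P0=38  P1=17  P2=4  P3=23  P4=31  P5=7  P6=26
Response(P4) = first start − arrival = 26 − 3 = 23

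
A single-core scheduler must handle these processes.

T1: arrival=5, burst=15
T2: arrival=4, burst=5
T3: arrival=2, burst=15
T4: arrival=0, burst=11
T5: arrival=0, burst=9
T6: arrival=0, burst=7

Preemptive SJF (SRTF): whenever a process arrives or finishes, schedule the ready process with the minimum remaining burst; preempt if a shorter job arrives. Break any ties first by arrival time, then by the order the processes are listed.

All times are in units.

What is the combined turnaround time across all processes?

170

Timeline: | T6 0-7 | T2 7-12 | T5 12-21 | T4 21-32 | T3 32-47 | T1 47-62 |
Completion: T1=62  T2=12  T3=47  T4=32  T5=21  T6=7
Turnaround (C−A): T1=57  T2=8  T3=45  T4=32  T5=21  T6=7
Turnaround = completion − arrival: T1=57, T2=8, T3=45, T4=32, T5=21, T6=7
Total turnaround = 57 + 8 + 45 + 32 + 21 + 7 = 170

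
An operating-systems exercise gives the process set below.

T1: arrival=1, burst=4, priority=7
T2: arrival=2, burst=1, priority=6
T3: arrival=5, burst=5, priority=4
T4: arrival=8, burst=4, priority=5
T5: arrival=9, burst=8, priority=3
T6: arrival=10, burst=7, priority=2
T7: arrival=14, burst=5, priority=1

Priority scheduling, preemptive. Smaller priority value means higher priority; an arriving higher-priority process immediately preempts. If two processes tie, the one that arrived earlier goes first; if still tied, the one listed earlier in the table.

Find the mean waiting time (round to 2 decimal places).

Gantt: | idle 0-1 | T1 1-2 | T2 2-3 | T1 3-5 | T3 5-9 | T5 9-10 | T6 10-14 | T7 14-19 | T6 19-22 | T5 22-29 | T3 29-30 | T4 30-34 | T1 34-35 |
Completion: T1=35  T2=3  T3=30  T4=34  T5=29  T6=22  T7=19
Turnaround (C−A): T1=34  T2=1  T3=25  T4=26  T5=20  T6=12  T7=5
Waiting times: T1=30, T2=0, T3=20, T4=22, T5=12, T6=5, T7=0
Average waiting = (30+0+20+22+12+5+0) / 7 = 89/7 = 12.71

12.71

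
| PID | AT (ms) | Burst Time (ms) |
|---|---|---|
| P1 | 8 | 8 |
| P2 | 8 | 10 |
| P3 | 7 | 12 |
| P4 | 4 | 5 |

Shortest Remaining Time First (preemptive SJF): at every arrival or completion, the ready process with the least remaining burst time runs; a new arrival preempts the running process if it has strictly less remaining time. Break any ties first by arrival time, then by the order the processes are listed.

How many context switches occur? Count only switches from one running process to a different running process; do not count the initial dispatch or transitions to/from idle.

3

Gantt: | idle 0-4 | P4 4-9 | P1 9-17 | P2 17-27 | P3 27-39 |
Completion: P1=17  P2=27  P3=39  P4=9
Turnaround (C−A): P1=9  P2=19  P3=32  P4=5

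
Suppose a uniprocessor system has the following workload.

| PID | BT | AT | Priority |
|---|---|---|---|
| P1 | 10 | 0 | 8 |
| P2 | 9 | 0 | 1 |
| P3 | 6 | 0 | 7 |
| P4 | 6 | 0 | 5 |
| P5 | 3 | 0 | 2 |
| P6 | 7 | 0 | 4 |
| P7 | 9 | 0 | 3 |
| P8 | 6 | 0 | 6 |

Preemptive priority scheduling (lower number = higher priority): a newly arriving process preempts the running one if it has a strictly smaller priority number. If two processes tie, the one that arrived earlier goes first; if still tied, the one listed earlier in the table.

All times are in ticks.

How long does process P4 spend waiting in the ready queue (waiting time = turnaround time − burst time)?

Gantt: | P2 0-9 | P5 9-12 | P7 12-21 | P6 21-28 | P4 28-34 | P8 34-40 | P3 40-46 | P1 46-56 |
Completion: P1=56  P2=9  P3=46  P4=34  P5=12  P6=28  P7=21  P8=40
Turnaround (C−A): P1=56  P2=9  P3=46  P4=34  P5=12  P6=28  P7=21  P8=40
Waiting(P4) = turnaround − burst = 34 − 6 = 28

28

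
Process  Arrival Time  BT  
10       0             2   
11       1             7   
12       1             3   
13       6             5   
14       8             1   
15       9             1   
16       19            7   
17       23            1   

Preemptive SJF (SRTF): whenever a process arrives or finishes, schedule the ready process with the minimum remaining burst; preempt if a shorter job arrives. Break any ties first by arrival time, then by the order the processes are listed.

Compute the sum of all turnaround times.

Schedule: | 10 0-2 | 12 2-5 | 11 5-6 | 13 6-8 | 14 8-9 | 15 9-10 | 13 10-13 | 11 13-19 | 16 19-23 | 17 23-24 | 16 24-27 |
Completion: 10=2  11=19  12=5  13=13  14=9  15=10  16=27  17=24
Turnaround (C−A): 10=2  11=18  12=4  13=7  14=1  15=1  16=8  17=1
Turnaround = completion − arrival: 10=2, 11=18, 12=4, 13=7, 14=1, 15=1, 16=8, 17=1
Total turnaround = 2 + 18 + 4 + 7 + 1 + 1 + 8 + 1 = 42

42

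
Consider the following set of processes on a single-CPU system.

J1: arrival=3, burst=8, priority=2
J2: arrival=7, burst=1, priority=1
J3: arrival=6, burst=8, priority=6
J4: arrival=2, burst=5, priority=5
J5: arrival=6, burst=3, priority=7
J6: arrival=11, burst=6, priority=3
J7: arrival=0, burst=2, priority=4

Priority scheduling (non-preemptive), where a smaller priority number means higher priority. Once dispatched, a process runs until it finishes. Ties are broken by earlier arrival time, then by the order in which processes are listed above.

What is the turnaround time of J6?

Schedule: | J7 0-2 | J4 2-7 | J2 7-8 | J1 8-16 | J6 16-22 | J3 22-30 | J5 30-33 |
Completion: J1=16  J2=8  J3=30  J4=7  J5=33  J6=22  J7=2
Turnaround(J6) = completion − arrival = 22 − 11 = 11

11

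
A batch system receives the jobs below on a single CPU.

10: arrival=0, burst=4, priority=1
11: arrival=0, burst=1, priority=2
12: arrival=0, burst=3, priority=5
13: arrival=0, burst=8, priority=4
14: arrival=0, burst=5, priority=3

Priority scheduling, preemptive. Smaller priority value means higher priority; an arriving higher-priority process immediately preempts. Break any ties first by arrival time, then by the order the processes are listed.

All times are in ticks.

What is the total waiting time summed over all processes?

Schedule: | 10 0-4 | 11 4-5 | 14 5-10 | 13 10-18 | 12 18-21 |
Completion: 10=4  11=5  12=21  13=18  14=10
Turnaround (C−A): 10=4  11=5  12=21  13=18  14=10
Waiting = turnaround − burst: 10=0, 11=4, 12=18, 13=10, 14=5
Total waiting = 0 + 4 + 18 + 10 + 5 = 37

37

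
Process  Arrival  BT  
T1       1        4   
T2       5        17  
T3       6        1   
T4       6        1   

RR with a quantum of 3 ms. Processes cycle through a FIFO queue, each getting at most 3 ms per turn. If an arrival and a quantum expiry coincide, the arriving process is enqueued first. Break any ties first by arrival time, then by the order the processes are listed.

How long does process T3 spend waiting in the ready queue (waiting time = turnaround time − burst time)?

Schedule: | idle 0-1 | T1 1-5 | T2 5-8 | T3 8-9 | T4 9-10 | T2 10-24 |
Completion: T1=5  T2=24  T3=9  T4=10
Turnaround (C−A): T1=4  T2=19  T3=3  T4=4
Waiting(T3) = turnaround − burst = 3 − 1 = 2

2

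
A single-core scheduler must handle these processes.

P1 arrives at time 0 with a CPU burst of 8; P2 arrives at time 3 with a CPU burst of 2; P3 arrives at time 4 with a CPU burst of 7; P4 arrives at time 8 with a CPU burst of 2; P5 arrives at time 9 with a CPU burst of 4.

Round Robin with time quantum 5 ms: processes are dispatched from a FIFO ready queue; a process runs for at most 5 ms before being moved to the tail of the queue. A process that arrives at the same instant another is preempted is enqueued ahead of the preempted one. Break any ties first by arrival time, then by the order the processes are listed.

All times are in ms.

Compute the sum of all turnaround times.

59

Timeline: | P1 0-5 | P2 5-7 | P3 7-12 | P1 12-15 | P4 15-17 | P5 17-21 | P3 21-23 |
Completion: P1=15  P2=7  P3=23  P4=17  P5=21
Turnaround (C−A): P1=15  P2=4  P3=19  P4=9  P5=12
Turnaround = completion − arrival: P1=15, P2=4, P3=19, P4=9, P5=12
Total turnaround = 15 + 4 + 19 + 9 + 12 = 59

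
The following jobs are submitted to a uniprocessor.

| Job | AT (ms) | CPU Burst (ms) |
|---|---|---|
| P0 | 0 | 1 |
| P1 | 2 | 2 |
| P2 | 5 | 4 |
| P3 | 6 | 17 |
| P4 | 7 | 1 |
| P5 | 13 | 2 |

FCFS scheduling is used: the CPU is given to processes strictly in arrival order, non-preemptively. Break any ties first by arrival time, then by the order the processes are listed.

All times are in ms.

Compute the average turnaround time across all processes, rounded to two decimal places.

Timeline: | P0 0-1 | idle 1-2 | P1 2-4 | idle 4-5 | P2 5-9 | P3 9-26 | P4 26-27 | P5 27-29 |
Completion: P0=1  P1=4  P2=9  P3=26  P4=27  P5=29
Turnaround (C−A): P0=1  P1=2  P2=4  P3=20  P4=20  P5=16
Turnaround times: P0=1, P1=2, P2=4, P3=20, P4=20, P5=16
Average turnaround = (1+2+4+20+20+16) / 6 = 63/6 = 10.50

10.50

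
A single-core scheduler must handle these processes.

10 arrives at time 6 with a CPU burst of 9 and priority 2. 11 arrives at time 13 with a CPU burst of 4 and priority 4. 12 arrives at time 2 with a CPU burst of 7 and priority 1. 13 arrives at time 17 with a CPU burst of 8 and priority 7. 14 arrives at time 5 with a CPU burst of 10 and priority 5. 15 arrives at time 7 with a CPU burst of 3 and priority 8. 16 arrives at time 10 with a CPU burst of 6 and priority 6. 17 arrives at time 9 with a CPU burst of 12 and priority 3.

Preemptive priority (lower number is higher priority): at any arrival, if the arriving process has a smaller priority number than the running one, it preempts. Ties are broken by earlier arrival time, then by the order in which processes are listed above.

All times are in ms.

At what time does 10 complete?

Schedule: | idle 0-2 | 12 2-9 | 10 9-18 | 17 18-30 | 11 30-34 | 14 34-44 | 16 44-50 | 13 50-58 | 15 58-61 |
Completion: 10=18  11=34  12=9  13=58  14=44  15=61  16=50  17=30

18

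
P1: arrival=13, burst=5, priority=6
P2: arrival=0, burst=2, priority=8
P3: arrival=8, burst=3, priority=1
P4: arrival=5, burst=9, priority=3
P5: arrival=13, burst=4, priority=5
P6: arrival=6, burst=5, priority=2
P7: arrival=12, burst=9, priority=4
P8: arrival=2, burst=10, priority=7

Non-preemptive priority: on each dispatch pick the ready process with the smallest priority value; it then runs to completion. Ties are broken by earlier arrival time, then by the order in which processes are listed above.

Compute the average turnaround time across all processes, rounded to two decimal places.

Gantt: | P2 0-2 | P8 2-12 | P3 12-15 | P6 15-20 | P4 20-29 | P7 29-38 | P5 38-42 | P1 42-47 |
Completion: P1=47  P2=2  P3=15  P4=29  P5=42  P6=20  P7=38  P8=12
Turnaround (C−A): P1=34  P2=2  P3=7  P4=24  P5=29  P6=14  P7=26  P8=10
Turnaround times: P1=34, P2=2, P3=7, P4=24, P5=29, P6=14, P7=26, P8=10
Average turnaround = (34+2+7+24+29+14+26+10) / 8 = 146/8 = 18.25

18.25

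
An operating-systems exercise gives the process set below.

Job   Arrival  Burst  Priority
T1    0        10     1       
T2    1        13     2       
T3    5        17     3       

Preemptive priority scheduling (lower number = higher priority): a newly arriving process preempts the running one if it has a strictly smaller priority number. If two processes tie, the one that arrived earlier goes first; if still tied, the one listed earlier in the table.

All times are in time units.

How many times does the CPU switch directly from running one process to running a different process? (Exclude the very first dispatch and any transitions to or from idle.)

2

Timeline: | T1 0-10 | T2 10-23 | T3 23-40 |
Completion: T1=10  T2=23  T3=40
Turnaround (C−A): T1=10  T2=22  T3=35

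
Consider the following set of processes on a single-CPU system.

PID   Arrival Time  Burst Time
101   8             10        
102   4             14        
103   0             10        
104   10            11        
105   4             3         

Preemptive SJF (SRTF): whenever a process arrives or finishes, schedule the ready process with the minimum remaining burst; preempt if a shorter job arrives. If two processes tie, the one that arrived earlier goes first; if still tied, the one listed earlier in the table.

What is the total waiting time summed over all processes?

Timeline: | 103 0-4 | 105 4-7 | 103 7-13 | 101 13-23 | 104 23-34 | 102 34-48 |
Completion: 101=23  102=48  103=13  104=34  105=7
Waiting = turnaround − burst: 101=5, 102=30, 103=3, 104=13, 105=0
Total waiting = 5 + 30 + 3 + 13 + 0 = 51

51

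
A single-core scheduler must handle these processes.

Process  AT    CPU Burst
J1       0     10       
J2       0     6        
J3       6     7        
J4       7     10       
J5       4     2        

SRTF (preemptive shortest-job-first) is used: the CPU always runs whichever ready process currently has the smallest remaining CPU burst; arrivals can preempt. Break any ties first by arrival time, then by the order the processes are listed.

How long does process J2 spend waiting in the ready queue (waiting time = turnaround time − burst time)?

0

Timeline: | J2 0-6 | J5 6-8 | J3 8-15 | J1 15-25 | J4 25-35 |
Completion: J1=25  J2=6  J3=15  J4=35  J5=8
Turnaround (C−A): J1=25  J2=6  J3=9  J4=28  J5=4
Waiting(J2) = turnaround − burst = 6 − 6 = 0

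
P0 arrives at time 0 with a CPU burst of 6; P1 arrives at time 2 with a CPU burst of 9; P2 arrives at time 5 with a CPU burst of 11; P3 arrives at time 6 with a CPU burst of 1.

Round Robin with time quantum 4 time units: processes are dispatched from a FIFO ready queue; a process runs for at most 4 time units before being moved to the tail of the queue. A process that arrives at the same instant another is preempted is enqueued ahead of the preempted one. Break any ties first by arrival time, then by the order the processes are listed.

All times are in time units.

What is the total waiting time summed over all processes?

Schedule: | P0 0-4 | P1 4-8 | P0 8-10 | P2 10-14 | P3 14-15 | P1 15-19 | P2 19-23 | P1 23-24 | P2 24-27 |
Completion: P0=10  P1=24  P2=27  P3=15
Turnaround (C−A): P0=10  P1=22  P2=22  P3=9
Waiting = turnaround − burst: P0=4, P1=13, P2=11, P3=8
Total waiting = 4 + 13 + 11 + 8 = 36

36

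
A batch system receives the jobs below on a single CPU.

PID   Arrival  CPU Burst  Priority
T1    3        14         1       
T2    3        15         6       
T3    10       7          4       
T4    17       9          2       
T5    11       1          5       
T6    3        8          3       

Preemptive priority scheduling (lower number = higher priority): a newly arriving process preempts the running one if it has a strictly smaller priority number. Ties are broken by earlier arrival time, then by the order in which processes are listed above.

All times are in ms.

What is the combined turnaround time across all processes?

170

Gantt: | idle 0-3 | T1 3-17 | T4 17-26 | T6 26-34 | T3 34-41 | T5 41-42 | T2 42-57 |
Completion: T1=17  T2=57  T3=41  T4=26  T5=42  T6=34
Turnaround (C−A): T1=14  T2=54  T3=31  T4=9  T5=31  T6=31
Turnaround = completion − arrival: T1=14, T2=54, T3=31, T4=9, T5=31, T6=31
Total turnaround = 14 + 54 + 31 + 9 + 31 + 31 = 170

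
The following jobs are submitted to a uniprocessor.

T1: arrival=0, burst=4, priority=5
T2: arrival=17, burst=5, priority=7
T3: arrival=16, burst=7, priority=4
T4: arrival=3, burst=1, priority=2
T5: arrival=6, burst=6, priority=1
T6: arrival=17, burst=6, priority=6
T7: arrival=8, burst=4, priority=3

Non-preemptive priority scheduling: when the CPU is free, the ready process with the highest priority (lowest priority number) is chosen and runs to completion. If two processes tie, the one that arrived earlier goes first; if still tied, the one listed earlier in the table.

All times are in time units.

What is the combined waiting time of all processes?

23

Schedule: | T1 0-4 | T4 4-5 | idle 5-6 | T5 6-12 | T7 12-16 | T3 16-23 | T6 23-29 | T2 29-34 |
Completion: T1=4  T2=34  T3=23  T4=5  T5=12  T6=29  T7=16
Waiting = turnaround − burst: T1=0, T2=12, T3=0, T4=1, T5=0, T6=6, T7=4
Total waiting = 0 + 12 + 0 + 1 + 0 + 6 + 4 = 23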